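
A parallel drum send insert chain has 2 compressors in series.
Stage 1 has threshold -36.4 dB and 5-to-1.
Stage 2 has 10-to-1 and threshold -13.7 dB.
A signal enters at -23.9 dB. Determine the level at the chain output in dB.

Stage 1: -23.9 dB is 12.5 dB over -36.4 dB; at 5:1 that becomes 2.5 dB over, giving -33.9 dB.
Stage 2: below threshold (-33.9 ≤ -13.7); passes unchanged; output -33.9 dB.

-33.9 dB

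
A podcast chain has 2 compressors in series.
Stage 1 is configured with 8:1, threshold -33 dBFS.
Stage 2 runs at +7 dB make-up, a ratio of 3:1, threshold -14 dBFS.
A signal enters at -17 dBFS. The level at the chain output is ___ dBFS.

Stage 1: 16 dB above -33 dBFS, reduced 8:1 to 2 dB above → -31 dBFS.
Stage 2: -31 dBFS ≤ -14 dBFS, so stage 2 doesn't engage; make-up brings it to -24 dBFS.

-24 dBFS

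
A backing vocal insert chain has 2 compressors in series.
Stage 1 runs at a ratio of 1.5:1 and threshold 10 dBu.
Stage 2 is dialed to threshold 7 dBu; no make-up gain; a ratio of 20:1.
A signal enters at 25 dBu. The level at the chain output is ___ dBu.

Stage 1: overshoot 15 dB → 15/1.5 = 10 dB → 20 dBu.
Stage 2: 20 dBu is 13 dB over 7 dBu; at 20:1 that becomes 0.65 dB over, giving 7.65 dBu.

7.65 dBu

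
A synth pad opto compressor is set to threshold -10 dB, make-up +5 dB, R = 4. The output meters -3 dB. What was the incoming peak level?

-2 dB

Remove make-up: -3 − 5 = -8 dB.
The compressed level sits -8 − (-10) = 2 dB over threshold.
Undo the ratio: input overshoot = 2 × 4 = 8 dB, giving input = -2 dB.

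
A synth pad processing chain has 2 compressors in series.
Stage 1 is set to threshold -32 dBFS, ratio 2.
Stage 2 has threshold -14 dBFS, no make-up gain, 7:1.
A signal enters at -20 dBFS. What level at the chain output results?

Stage 1: 12 dB above -32 dBFS, reduced 2:1 to 6 dB above → -26 dBFS.
Stage 2: -26 dBFS is at or below the -14 dBFS threshold — no compression; output -26 dBFS.

-26 dBFS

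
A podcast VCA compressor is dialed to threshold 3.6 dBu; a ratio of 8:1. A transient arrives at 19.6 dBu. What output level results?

5.6 dBu

19.6 dBu sits 16 dB over threshold.
8:1 compression reduces that to 16/8 = 2 dB over.
That puts the output at 5.6 dBu.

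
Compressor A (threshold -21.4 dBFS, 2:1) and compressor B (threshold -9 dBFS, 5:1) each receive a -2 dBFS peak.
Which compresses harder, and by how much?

A: 19.4 dB over, compressed to 9.7 dB over, so 9.7 dB of GR.
B: 7 dB over, compressed to 1.4 dB over, so 5.6 dB of GR.
Difference: 4.1 dB in favour of A.

A, by 4.1 dB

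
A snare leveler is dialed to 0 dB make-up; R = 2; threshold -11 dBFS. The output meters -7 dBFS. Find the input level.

Post-compression overshoot = -7 − (-11) = 4 dB.
Before 2:1 compression the overshoot was 4 × 2 = 8 dB, so input = -11 + 8 = -3 dBFS.

-3 dBFS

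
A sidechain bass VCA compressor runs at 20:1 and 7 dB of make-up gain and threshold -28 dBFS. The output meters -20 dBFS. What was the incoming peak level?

Remove make-up: -20 − 7 = -27 dBFS.
That's 1 dB above the -28 dBFS threshold.
Undo the ratio: input overshoot = 1 × 20 = 20 dB, giving input = -8 dBFS.

-8 dBFS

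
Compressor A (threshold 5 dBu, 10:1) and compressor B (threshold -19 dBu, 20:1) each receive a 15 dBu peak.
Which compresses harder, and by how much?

B, by 23.3 dB

A: overshoot 10 dB → output overshoot 1 dB → GR 9 dB.
B: overshoot 34 dB → output overshoot 1.7 dB → GR 32.3 dB.
B applies 23.3 dB more gain reduction.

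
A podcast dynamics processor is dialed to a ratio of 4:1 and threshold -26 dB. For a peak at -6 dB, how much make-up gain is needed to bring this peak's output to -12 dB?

Without make-up, output = threshold + overshoot/4 = -26 + 5 = -21 dB.
Gap to target: 9 dB.

9 dB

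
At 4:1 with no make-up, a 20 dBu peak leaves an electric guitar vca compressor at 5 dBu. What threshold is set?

Gain reduction = 20 − 5 = 15 dB; output overshoot = GR / (R − 1) = 15 / 3 = 5 dB.
Threshold = output − output overshoot = 5 − 5 = 0 dBu.

0 dBu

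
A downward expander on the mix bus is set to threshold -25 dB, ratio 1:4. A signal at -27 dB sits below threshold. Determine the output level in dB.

-33 dB

Below threshold, a 1:4 expander applies gain = (4−1)×(T − x) of attenuation.
(4−1) × 2 = 6 dB, so output = -27 − 6 = -33 dB.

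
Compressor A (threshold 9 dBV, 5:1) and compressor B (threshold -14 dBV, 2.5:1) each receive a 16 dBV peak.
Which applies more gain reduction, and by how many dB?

B, by 12.4 dB

A: 7 dB over, compressed to 1.4 dB over, so 5.6 dB of GR.
B: 30 dB over, compressed to 12 dB over, so 18 dB of GR.
B applies 12.4 dB more gain reduction.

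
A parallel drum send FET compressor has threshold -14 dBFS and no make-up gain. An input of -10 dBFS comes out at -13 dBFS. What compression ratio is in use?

4:1

Input overshoot = -10 − (-14) = 4 dB; output overshoot = -13 − (-14) = 1 dB.
Ratio = 4 / 1 = 4.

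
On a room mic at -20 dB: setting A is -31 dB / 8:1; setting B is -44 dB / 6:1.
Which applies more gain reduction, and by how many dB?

B, by 10.375 dB

A: overshoot 11 dB → output overshoot 1.375 dB → GR 9.625 dB.
B: overshoot 24 dB → output overshoot 4 dB → GR 20 dB.
B reduces 10.375 dB more.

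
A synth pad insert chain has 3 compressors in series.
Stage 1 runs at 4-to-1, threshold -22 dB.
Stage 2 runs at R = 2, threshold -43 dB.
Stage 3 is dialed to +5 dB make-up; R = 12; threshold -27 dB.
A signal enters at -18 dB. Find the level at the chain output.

-27 dB

Stage 1: -18 dB is 4 dB over -22 dB; at 4:1 that becomes 1 dB over, giving -21 dB.
Stage 2: 22 dB above -43 dB, reduced 2:1 to 11 dB above → -32 dB.
Stage 3: -32 dB ≤ -27 dB, so stage 3 doesn't engage; make-up brings it to -27 dB.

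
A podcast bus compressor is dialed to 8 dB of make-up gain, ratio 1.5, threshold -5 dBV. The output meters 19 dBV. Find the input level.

19 dBV

Remove make-up: 19 − 8 = 11 dBV.
The compressed level sits 11 − (-5) = 16 dB over threshold.
Before 1.5:1 compression the overshoot was 16 × 1.5 = 24 dB, so input = -5 + 24 = 19 dBV.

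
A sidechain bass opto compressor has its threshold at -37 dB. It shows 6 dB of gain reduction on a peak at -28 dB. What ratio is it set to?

Input overshoot = -28 − (-37) = 9 dB.
Output overshoot = 9 − 6 = 3 dB.
Ratio = input overshoot / output overshoot = 9 / 3 = 3.

3:1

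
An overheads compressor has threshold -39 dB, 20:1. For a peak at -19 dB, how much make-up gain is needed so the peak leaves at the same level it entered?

Without make-up, output = threshold + overshoot/20 = -39 + 1 = -38 dB.
Gap to target: 19 dB.

19 dB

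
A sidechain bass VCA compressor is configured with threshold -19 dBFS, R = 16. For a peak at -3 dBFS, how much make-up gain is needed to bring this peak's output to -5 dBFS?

The peak compresses to -19 + 16/16 = -18 dBFS.
To reach -5 dBFS requires -5 − (-18) = 13 dB of make-up.

13 dB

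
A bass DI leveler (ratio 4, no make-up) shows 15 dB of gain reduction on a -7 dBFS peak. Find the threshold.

Input is 20 dB above T (since output overshoot × R = input overshoot: (-22 − T)·4 = -7 − T gives T = -27 dBFS).
Check: -27 + (-7 − (-27))/4 = -27 + 5 = -22 dBFS. ✓

-27 dBFS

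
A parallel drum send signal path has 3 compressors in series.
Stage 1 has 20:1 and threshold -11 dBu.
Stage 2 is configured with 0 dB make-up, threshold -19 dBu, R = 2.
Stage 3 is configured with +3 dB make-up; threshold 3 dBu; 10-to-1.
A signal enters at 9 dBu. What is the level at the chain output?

Stage 1: overshoot 20 dB → 20/20 = 1 dB → -10 dBu.
Stage 2: overshoot 9 dB → 9/2 = 4.5 dB → -14.5 dBu.
Stage 3: -14.5 dBu ≤ 3 dBu, so stage 3 doesn't engage; make-up brings it to -11.5 dBu.

-11.5 dBu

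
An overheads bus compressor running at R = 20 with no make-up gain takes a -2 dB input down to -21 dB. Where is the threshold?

-22 dB

Let T be the threshold. Output overshoot = (input overshoot)/R, so -21 − T = (-2 − T)/20.
20·(-21 − T) = -2 − T → 19·T = -420 − (-2) = -418.
T = -418/19 = -22 dB.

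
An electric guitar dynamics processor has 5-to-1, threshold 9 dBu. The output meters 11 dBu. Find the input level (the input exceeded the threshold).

The compressed level sits 11 − 9 = 2 dB over threshold.
Undo the ratio: input overshoot = 2 × 5 = 10 dB, giving input = 19 dBu.

19 dBu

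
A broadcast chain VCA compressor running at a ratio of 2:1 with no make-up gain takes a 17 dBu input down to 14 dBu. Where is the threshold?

Let T be the threshold. Output overshoot = (input overshoot)/R, so 14 − T = (17 − T)/2.
2·(14 − T) = 17 − T → 1·T = 28 − 17 = 11.
T = 11/1 = 11 dBu.

11 dBu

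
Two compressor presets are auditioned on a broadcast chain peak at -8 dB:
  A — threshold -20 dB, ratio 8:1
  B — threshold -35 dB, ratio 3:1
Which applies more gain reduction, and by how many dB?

B, by 7.5 dB

A: overshoot 12 dB → output overshoot 1.5 dB → GR 10.5 dB.
B: overshoot 27 dB → output overshoot 9 dB → GR 18 dB.
B applies 7.5 dB more gain reduction.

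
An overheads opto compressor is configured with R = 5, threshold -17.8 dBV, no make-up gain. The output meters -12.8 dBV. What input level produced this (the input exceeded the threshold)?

That's 5 dB above the -17.8 dBV threshold.
Before 5:1 compression the overshoot was 5 × 5 = 25 dB, so input = -17.8 + 25 = 7.2 dBV.

7.2 dBV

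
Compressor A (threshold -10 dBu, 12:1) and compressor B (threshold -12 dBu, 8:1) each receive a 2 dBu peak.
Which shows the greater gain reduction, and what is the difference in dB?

A: 12 dB over, compressed to 1 dB over, so 11 dB of GR.
B: 14 dB over, compressed to 1.75 dB over, so 12.25 dB of GR.
B applies 1.25 dB more gain reduction.

B, by 1.25 dB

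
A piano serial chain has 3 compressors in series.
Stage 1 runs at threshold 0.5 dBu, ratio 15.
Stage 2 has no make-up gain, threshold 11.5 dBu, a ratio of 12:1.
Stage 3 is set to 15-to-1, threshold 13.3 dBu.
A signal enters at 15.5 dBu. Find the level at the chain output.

Stage 1: 15 dB above 0.5 dBu, reduced 15:1 to 1 dB above → 1.5 dBu.
Stage 2: 1.5 dBu is at or below the 11.5 dBu threshold — no compression; output 1.5 dBu.
Stage 3: 1.5 dBu ≤ 13.3 dBu, so stage 3 doesn't engage; output 1.5 dBu.

1.5 dBu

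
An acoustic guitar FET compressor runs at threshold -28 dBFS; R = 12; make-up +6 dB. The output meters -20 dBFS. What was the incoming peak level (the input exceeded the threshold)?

-4 dBFS

Before make-up, the level was -20 − 6 = -26 dBFS.
That's 2 dB above the -28 dBFS threshold.
Input overshoot = R × output overshoot = 24 dB → input = -28 + 24 = -4 dBFS.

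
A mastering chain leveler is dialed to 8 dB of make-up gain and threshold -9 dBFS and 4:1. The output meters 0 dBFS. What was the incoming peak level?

Stripping the +8 dB make-up gives -8 dBFS at the gain stage.
Post-compression overshoot = -8 − (-9) = 1 dB.
Input overshoot = R × output overshoot = 4 dB → input = -9 + 4 = -5 dBFS.

-5 dBFS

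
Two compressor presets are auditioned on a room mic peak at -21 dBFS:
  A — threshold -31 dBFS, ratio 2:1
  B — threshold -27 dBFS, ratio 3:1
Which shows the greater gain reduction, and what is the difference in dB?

A, by 1 dB

A: overshoot 10 dB → output overshoot 5 dB → GR 5 dB.
B: overshoot 6 dB → output overshoot 2 dB → GR 4 dB.
A applies 1 dB more gain reduction.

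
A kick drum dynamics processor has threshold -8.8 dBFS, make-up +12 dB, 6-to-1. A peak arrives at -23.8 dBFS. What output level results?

-23.8 dBFS is 15 dB below the -8.8 dBFS threshold, so no gain reduction is applied.
Make-up gain adds 12 dB: -23.8 + 12 = -11.8 dBFS.

-11.8 dBFS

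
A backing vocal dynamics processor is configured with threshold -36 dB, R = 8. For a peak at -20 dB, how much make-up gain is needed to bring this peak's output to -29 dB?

Overshoot 16 dB → 16/8 = 2 dB after compression, so the compressed level is -36 + 2 = -34 dB.
Make-up = target − compressed = -29 − (-34) = 5 dB.

5 dB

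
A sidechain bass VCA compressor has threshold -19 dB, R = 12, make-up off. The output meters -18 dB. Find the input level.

-7 dB

That's 1 dB above the -19 dB threshold.
Before 12:1 compression the overshoot was 1 × 12 = 12 dB, so input = -19 + 12 = -7 dB.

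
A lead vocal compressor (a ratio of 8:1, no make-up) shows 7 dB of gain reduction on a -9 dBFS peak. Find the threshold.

Input is 8 dB above T (since output overshoot × R = input overshoot: (-16 − T)·8 = -9 − T gives T = -17 dBFS).
Check: -17 + (-9 − (-17))/8 = -17 + 1 = -16 dBFS. ✓

-17 dBFS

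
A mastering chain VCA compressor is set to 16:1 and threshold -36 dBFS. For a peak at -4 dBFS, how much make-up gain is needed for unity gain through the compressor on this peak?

Overshoot 32 dB → 32/16 = 2 dB after compression, so the compressed level is -36 + 2 = -34 dBFS.
Make-up = target − compressed = -4 − (-34) = 30 dB.

30 dB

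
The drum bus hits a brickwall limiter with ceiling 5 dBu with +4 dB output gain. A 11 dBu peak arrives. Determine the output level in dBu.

At ∞:1, everything above 5 dBu is held at the ceiling.
Output gain then adds 4 dB: 5 + 4 = 9 dBu.

9 dBu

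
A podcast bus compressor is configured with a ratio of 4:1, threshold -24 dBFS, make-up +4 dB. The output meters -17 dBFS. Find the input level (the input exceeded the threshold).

-12 dBFS

Stripping the +4 dB make-up gives -21 dBFS at the gain stage.
Post-compression overshoot = -21 − (-24) = 3 dB.
Input overshoot = R × output overshoot = 12 dB → input = -24 + 12 = -12 dBFS.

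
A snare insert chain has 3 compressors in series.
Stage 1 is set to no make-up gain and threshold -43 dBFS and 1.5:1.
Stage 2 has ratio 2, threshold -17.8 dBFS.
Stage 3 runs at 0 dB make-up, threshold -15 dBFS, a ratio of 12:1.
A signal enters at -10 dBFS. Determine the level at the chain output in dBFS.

Stage 1: 33 dB above -43 dBFS, reduced 1.5:1 to 22 dB above → -21 dBFS.
Stage 2: -21 dBFS is at or below the -17.8 dBFS threshold — no compression; output -21 dBFS.
Stage 3: -21 dBFS ≤ -15 dBFS, so stage 3 doesn't engage; output -21 dBFS.

-21 dBFS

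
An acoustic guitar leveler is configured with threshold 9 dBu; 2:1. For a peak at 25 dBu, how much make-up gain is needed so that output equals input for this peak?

Overshoot 16 dB → 16/2 = 8 dB after compression, so the compressed level is 9 + 8 = 17 dBu.
Make-up = target − compressed = 25 − 17 = 8 dB.

8 dB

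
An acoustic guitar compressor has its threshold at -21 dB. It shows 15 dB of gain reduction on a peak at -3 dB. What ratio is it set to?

6:1

Input overshoot = -3 − (-21) = 18 dB.
Output overshoot = 18 − 15 = 3 dB.
Ratio = input overshoot / output overshoot = 18 / 3 = 6.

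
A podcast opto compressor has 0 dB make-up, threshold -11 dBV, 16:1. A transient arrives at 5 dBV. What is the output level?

-10 dBV

The input is 16 dB above the -11 dBV threshold.
At 16:1 the overshoot is divided by 16, leaving 1 dB above threshold.
Output = -11 + 1 = -10 dBV.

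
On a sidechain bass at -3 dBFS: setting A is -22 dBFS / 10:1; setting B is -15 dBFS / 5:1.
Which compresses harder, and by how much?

A, by 7.5 dB

A: 19 dB over, compressed to 1.9 dB over, so 17.1 dB of GR.
B: 12 dB over, compressed to 2.4 dB over, so 9.6 dB of GR.
Difference: 7.5 dB in favour of A.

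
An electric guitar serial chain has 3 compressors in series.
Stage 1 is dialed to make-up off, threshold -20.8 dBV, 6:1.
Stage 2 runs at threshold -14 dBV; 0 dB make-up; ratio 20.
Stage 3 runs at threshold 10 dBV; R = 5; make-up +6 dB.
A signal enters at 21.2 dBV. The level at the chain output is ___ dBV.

-7.99 dBV

Stage 1: 42 dB above -20.8 dBV, reduced 6:1 to 7 dB above → -13.8 dBV.
Stage 2: -13.8 dBV is 0.2 dB over -14 dBV; at 20:1 that becomes 0.01 dB over, giving -13.99 dBV.
Stage 3: below threshold (-13.99 ≤ 10); passes unchanged; make-up brings it to -7.99 dBV.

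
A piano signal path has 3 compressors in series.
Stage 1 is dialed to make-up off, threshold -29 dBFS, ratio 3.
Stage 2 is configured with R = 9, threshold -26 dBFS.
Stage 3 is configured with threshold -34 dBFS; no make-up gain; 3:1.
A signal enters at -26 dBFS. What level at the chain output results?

Stage 1: -26 dBFS is 3 dB over -29 dBFS; at 3:1 that becomes 1 dB over, giving -28 dBFS.
Stage 2: -28 dBFS ≤ -26 dBFS, so stage 2 doesn't engage; output -28 dBFS.
Stage 3: -28 dBFS is 6 dB over -34 dBFS; at 3:1 that becomes 2 dB over, giving -32 dBFS.

-32 dBFS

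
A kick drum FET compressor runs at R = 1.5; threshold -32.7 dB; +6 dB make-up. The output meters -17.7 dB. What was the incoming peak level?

Before make-up, the level was -17.7 − 6 = -23.7 dB.
That's 9 dB above the -32.7 dB threshold.
Before 1.5:1 compression the overshoot was 9 × 1.5 = 13.5 dB, so input = -32.7 + 13.5 = -19.2 dB.

-19.2 dB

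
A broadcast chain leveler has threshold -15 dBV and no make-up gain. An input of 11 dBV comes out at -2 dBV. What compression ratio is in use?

Input overshoot = 11 − (-15) = 26 dB; output overshoot = -2 − (-15) = 13 dB.
Ratio = 26 / 13 = 2.

2:1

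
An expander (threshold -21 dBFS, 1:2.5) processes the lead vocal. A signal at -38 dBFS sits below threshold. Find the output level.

The input is 17 dB below the -21 dBFS threshold.
A 1:2.5 expander multiplies undershoot by 2.5: 17 × 2.5 = 42.5 dB below threshold.
Output = -21 − 42.5 = -63.5 dBFS.

-63.5 dBFS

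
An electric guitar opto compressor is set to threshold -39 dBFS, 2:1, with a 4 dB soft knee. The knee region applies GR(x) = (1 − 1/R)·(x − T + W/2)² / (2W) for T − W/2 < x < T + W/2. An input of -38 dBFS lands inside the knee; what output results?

-38.5625 dBFS

x − T + W/2 = -38 − (-39) + 2 = 3.
GR = (1 − 1/2) × 3² / 8 = 0.5 × 9 / 8 = 0.5625 dB.
Output = -38 − 0.5625 = -38.5625 dBFS.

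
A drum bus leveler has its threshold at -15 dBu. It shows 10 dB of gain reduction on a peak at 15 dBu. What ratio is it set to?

Input overshoot = 15 − (-15) = 30 dB.
Output overshoot = 30 − 10 = 20 dB.
Ratio = input overshoot / output overshoot = 30 / 20 = 1.5.

1.5:1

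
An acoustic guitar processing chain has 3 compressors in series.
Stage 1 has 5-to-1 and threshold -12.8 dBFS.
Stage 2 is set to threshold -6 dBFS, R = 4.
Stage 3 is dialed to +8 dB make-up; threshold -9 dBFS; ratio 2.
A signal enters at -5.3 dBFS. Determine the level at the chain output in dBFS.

Stage 1: overshoot 7.5 dB → 7.5/5 = 1.5 dB → -11.3 dBFS.
Stage 2: -11.3 dBFS is at or below the -6 dBFS threshold — no compression; output -11.3 dBFS.
Stage 3: -11.3 dBFS is at or below the -9 dBFS threshold — no compression; make-up brings it to -3.3 dBFS.

-3.3 dBFS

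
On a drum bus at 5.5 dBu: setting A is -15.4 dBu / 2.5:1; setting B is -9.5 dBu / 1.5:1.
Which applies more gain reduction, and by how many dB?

A, by 7.54 dB

A: GR = 20.9 − 20.9/2.5 = 12.54 dB.
B: GR = 15 − 15/1.5 = 5 dB.
A applies 7.54 dB more gain reduction.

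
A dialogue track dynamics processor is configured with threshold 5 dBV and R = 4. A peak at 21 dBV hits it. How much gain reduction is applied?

12 dB

Overshoot = 21 − 5 = 16 dB.
A 4:1 ratio leaves 4 dB of that excess.
Gain reduction = 16 − 4 = 12 dB.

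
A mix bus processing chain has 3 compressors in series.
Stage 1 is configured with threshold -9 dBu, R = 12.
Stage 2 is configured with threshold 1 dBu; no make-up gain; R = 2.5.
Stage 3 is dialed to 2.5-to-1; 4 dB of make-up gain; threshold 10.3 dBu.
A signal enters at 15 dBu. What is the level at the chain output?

Stage 1: overshoot 24 dB → 24/12 = 2 dB → -7 dBu.
Stage 2: below threshold (-7 ≤ 1); passes unchanged; output -7 dBu.
Stage 3: below threshold (-7 ≤ 10.3); passes unchanged; make-up brings it to -3 dBu.

-3 dBu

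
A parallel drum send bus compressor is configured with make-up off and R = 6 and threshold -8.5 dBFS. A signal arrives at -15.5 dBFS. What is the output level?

-15.5 dBFS is 7 dB below the -8.5 dBFS threshold, so no gain reduction is applied.
Output = input = -15.5 dBFS.

-15.5 dBFS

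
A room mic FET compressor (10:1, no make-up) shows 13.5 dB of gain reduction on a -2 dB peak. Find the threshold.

-17 dB

Input is 15 dB above T (since output overshoot × R = input overshoot: (-15.5 − T)·10 = -2 − T gives T = -17 dB).
Check: -17 + (-2 − (-17))/10 = -17 + 1.5 = -15.5 dB. ✓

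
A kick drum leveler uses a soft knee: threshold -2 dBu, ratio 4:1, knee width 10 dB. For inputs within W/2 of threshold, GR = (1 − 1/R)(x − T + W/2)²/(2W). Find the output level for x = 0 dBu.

x − T + W/2 = 0 − (-2) + 5 = 7.
GR = (1 − 1/4) × 7² / 20 = 0.75 × 49 / 20 = 1.8375 dB.
Output = 0 − 1.8375 = -1.8375 dBu.

-1.8375 dBu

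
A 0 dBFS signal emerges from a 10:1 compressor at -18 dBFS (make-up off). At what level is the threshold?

-20 dBFS

Gain reduction = 0 − (-18) = 18 dB; output overshoot = GR / (R − 1) = 18 / 9 = 2 dB.
Threshold = output − output overshoot = -18 − 2 = -20 dBFS.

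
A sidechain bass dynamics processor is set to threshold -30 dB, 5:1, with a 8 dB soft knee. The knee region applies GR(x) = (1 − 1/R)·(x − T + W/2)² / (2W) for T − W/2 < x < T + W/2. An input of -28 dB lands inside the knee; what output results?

-29.8 dB

x − T + W/2 = -28 − (-30) + 4 = 6.
GR = (1 − 1/5) × 6² / 16 = 0.8 × 36 / 16 = 1.8 dB.
Output = -28 − 1.8 = -29.8 dB.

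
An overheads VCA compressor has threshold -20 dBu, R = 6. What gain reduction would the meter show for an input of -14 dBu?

5 dB

The signal is 6 dB above threshold.
After 6:1 compression the overshoot becomes 6/6 = 1 dB.
Gain reduction = 6 − 1 = 5 dB.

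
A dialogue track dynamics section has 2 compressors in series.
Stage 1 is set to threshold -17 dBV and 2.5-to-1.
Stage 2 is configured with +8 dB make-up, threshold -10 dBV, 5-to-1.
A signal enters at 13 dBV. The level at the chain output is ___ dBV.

Stage 1: overshoot 30 dB → 30/2.5 = 12 dB → -5 dBV.
Stage 2: 5 dB above -10 dBV, reduced 5:1 to 1 dB above → -9 dBV; +8 dB make-up → -1 dBV.

-1 dBV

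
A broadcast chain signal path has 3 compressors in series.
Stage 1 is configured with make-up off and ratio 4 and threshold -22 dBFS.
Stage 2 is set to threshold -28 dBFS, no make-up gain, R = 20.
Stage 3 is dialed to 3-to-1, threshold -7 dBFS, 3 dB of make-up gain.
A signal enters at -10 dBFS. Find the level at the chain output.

Stage 1: 12 dB above -22 dBFS, reduced 4:1 to 3 dB above → -19 dBFS.
Stage 2: -19 dBFS is 9 dB over -28 dBFS; at 20:1 that becomes 0.45 dB over, giving -27.55 dBFS.
Stage 3: -27.55 dBFS is at or below the -7 dBFS threshold — no compression; make-up brings it to -24.55 dBFS.

-24.55 dBFS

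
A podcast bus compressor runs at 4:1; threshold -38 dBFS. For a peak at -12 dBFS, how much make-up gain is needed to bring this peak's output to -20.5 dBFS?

Overshoot 26 dB → 26/4 = 6.5 dB after compression, so the compressed level is -38 + 6.5 = -31.5 dBFS.
Make-up = target − compressed = -20.5 − (-31.5) = 11 dB.

11 dB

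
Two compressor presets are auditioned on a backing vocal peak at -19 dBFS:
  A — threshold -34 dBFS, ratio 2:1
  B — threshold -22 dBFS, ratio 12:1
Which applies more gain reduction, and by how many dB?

A, by 4.75 dB

A: 15 dB over, compressed to 7.5 dB over, so 7.5 dB of GR.
B: 3 dB over, compressed to 0.25 dB over, so 2.75 dB of GR.
A applies 4.75 dB more gain reduction.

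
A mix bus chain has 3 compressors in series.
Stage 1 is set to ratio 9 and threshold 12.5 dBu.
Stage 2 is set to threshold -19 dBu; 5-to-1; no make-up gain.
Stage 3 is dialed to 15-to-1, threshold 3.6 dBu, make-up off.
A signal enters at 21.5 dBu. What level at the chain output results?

-12.5 dBu

Stage 1: 9 dB above 12.5 dBu, reduced 9:1 to 1 dB above → 13.5 dBu.
Stage 2: 32.5 dB above -19 dBu, reduced 5:1 to 6.5 dB above → -12.5 dBu.
Stage 3: -12.5 dBu is at or below the 3.6 dBu threshold — no compression; output -12.5 dBu.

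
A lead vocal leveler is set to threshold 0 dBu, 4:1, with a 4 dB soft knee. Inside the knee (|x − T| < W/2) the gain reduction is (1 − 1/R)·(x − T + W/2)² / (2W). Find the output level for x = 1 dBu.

x − T + W/2 = 1 − 0 + 2 = 3.
GR = (1 − 1/4) × 3² / 8 = 0.75 × 9 / 8 = 0.84375 dB.
Output = 1 − 0.84375 = 0.15625 dBu.

0.15625 dBu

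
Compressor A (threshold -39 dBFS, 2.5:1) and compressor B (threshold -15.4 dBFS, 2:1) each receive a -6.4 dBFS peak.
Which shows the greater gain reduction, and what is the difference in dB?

A: 32.6 dB over, compressed to 13.04 dB over, so 19.56 dB of GR.
B: 9 dB over, compressed to 4.5 dB over, so 4.5 dB of GR.
Difference: 15.06 dB in favour of A.

A, by 15.06 dB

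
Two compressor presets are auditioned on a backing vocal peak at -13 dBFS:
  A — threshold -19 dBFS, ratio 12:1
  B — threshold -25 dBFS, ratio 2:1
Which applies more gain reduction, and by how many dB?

A: overshoot 6 dB → output overshoot 0.5 dB → GR 5.5 dB.
B: overshoot 12 dB → output overshoot 6 dB → GR 6 dB.
Difference: 0.5 dB in favour of B.

B, by 0.5 dB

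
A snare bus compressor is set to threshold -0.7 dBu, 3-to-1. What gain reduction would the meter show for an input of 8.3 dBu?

The signal is 9 dB above threshold.
After 3:1 compression the overshoot becomes 9/3 = 3 dB.
GR = overshoot in − overshoot out = 9 − 3 = 6 dB.

6 dB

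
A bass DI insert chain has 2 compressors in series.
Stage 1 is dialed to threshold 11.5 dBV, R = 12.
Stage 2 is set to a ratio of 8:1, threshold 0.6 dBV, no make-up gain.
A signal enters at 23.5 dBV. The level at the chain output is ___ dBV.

Stage 1: 23.5 dBV is 12 dB over 11.5 dBV; at 12:1 that becomes 1 dB over, giving 12.5 dBV.
Stage 2: 11.9 dB above 0.6 dBV, reduced 8:1 to 1.4875 dB above → 2.0875 dBV.

2.0875 dBV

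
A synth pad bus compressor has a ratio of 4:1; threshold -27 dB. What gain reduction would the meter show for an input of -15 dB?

9 dB

The signal is 12 dB above threshold.
A 4:1 ratio leaves 3 dB of that excess.
So the signal is attenuated by 12 − 3 = 9 dB.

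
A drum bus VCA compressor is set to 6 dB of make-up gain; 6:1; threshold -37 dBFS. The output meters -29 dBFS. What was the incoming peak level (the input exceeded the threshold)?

Before make-up, the level was -29 − 6 = -35 dBFS.
That's 2 dB above the -37 dBFS threshold.
Undo the ratio: input overshoot = 2 × 6 = 12 dB, giving input = -25 dBFS.

-25 dBFS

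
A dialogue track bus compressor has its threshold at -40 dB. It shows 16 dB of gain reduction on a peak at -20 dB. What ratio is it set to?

5:1

Input overshoot = -20 − (-40) = 20 dB.
Output overshoot = 20 − 16 = 4 dB.
Ratio = input overshoot / output overshoot = 20 / 4 = 5.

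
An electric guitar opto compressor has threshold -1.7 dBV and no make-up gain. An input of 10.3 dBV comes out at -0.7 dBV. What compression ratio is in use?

Input overshoot = 10.3 − (-1.7) = 12 dB; output overshoot = -0.7 − (-1.7) = 1 dB.
Ratio = 12 / 1 = 12.

12:1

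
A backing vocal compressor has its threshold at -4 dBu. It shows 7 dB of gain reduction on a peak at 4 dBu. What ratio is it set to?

Input overshoot = 4 − (-4) = 8 dB.
Output overshoot = 8 − 7 = 1 dB.
Ratio = input overshoot / output overshoot = 8 / 1 = 8.

8:1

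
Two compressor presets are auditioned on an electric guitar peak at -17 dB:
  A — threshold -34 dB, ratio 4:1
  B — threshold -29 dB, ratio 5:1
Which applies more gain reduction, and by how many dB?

A: 17 dB over, compressed to 4.25 dB over, so 12.75 dB of GR.
B: 12 dB over, compressed to 2.4 dB over, so 9.6 dB of GR.
A reduces 3.15 dB more.

A, by 3.15 dB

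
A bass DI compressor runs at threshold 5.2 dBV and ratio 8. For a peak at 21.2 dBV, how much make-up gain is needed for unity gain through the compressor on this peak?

14 dB

The peak compresses to 5.2 + 16/8 = 7.2 dBV.
To reach 21.2 dBV requires 21.2 − 7.2 = 14 dB of make-up.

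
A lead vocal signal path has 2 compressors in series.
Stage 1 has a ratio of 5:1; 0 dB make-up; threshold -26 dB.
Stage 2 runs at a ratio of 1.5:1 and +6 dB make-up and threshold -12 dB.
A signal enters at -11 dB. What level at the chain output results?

Stage 1: -11 dB is 15 dB over -26 dB; at 5:1 that becomes 3 dB over, giving -23 dB.
Stage 2: -23 dB ≤ -12 dB, so stage 2 doesn't engage; make-up brings it to -17 dB.

-17 dB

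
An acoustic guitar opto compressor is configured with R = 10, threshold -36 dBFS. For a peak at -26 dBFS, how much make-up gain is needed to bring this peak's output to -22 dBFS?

13 dB

The peak compresses to -36 + 10/10 = -35 dBFS.
To reach -22 dBFS requires -22 − (-35) = 13 dB of make-up.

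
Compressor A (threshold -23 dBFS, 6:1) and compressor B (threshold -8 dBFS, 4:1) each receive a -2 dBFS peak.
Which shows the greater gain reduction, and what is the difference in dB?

A, by 13 dB

A: GR = 21 − 21/6 = 17.5 dB.
B: GR = 6 − 6/4 = 4.5 dB.
Difference: 13 dB in favour of A.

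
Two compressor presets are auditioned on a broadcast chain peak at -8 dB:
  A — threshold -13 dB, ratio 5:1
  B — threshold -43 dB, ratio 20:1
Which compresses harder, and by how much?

A: 5 dB over, compressed to 1 dB over, so 4 dB of GR.
B: 35 dB over, compressed to 1.75 dB over, so 33.25 dB of GR.
B applies 29.25 dB more gain reduction.

B, by 29.25 dB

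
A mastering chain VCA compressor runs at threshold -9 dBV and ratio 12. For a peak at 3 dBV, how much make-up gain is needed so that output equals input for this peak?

Without make-up, output = threshold + overshoot/12 = -9 + 1 = -8 dBV.
Gap to target: 11 dB.

11 dB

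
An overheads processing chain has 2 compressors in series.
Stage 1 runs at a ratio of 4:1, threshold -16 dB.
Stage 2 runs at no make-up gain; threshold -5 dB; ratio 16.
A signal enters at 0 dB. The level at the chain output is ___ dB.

-12 dB

Stage 1: 0 dB is 16 dB over -16 dB; at 4:1 that becomes 4 dB over, giving -12 dB.
Stage 2: -12 dB ≤ -5 dB, so stage 2 doesn't engage; output -12 dB.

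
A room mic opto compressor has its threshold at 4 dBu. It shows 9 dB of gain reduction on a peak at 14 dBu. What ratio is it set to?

10:1

Input overshoot = 14 − 4 = 10 dB.
Output overshoot = 10 − 9 = 1 dB.
Ratio = input overshoot / output overshoot = 10 / 1 = 10.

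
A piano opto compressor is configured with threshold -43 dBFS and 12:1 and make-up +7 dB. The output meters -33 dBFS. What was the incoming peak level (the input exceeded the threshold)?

-7 dBFS

Stripping the +7 dB make-up gives -40 dBFS at the gain stage.
Post-compression overshoot = -40 − (-43) = 3 dB.
Undo the ratio: input overshoot = 3 × 12 = 36 dB, giving input = -7 dBFS.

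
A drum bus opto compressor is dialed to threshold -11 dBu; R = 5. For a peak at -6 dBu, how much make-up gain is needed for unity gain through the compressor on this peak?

The peak compresses to -11 + 5/5 = -10 dBu.
To reach -6 dBu requires -6 − (-10) = 4 dB of make-up.

4 dB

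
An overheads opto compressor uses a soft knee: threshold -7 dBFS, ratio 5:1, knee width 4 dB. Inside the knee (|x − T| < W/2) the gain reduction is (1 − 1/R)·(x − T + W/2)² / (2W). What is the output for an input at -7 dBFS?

x − T + W/2 = -7 − (-7) + 2 = 2.
GR = (1 − 1/5) × 2² / 8 = 0.8 × 4 / 8 = 0.4 dB.
Output = -7 − 0.4 = -7.4 dBFS.

-7.4 dBFS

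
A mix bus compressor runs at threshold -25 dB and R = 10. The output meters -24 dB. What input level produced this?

-15 dB

That's 1 dB above the -25 dB threshold.
Undo the ratio: input overshoot = 1 × 10 = 10 dB, giving input = -15 dB.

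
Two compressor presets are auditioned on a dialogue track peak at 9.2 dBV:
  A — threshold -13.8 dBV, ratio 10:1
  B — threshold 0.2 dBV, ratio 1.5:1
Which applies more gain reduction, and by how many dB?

A, by 17.7 dB

A: 23 dB over, compressed to 2.3 dB over, so 20.7 dB of GR.
B: 9 dB over, compressed to 6 dB over, so 3 dB of GR.
A applies 17.7 dB more gain reduction.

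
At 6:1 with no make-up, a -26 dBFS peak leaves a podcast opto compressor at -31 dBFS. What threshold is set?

-32 dBFS

Gain reduction = -26 − (-31) = 5 dB; output overshoot = GR / (R − 1) = 5 / 5 = 1 dB.
Threshold = output − output overshoot = -31 − 1 = -32 dBFS.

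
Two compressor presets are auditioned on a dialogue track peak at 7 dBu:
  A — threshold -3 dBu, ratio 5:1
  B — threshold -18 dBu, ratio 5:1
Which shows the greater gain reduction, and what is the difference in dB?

A: 10 dB over, compressed to 2 dB over, so 8 dB of GR.
B: 25 dB over, compressed to 5 dB over, so 20 dB of GR.
Difference: 12 dB in favour of B.

B, by 12 dB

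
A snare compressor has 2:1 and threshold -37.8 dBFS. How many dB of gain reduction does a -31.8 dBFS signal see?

3 dB

The signal is 6 dB above threshold.
After 2:1 compression the overshoot becomes 6/2 = 3 dB.
Gain reduction = 6 − 3 = 3 dB.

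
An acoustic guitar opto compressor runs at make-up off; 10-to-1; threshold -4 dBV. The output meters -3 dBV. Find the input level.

6 dBV

Post-compression overshoot = -3 − (-4) = 1 dB.
Undo the ratio: input overshoot = 1 × 10 = 10 dB, giving input = 6 dBV.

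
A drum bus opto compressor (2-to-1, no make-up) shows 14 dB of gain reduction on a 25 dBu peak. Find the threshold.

Input is 28 dB above T (since output overshoot × R = input overshoot: (11 − T)·2 = 25 − T gives T = -3 dBu).
Check: -3 + (25 − (-3))/2 = -3 + 14 = 11 dBu. ✓

-3 dBu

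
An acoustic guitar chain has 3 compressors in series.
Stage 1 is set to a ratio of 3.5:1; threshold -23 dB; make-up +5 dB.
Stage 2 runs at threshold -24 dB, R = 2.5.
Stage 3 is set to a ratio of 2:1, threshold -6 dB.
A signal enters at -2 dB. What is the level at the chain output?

-19.2 dB

Stage 1: overshoot 21 dB → 21/3.5 = 6 dB → -17 dB; +5 dB make-up → -12 dB.
Stage 2: 12 dB above -24 dB, reduced 2.5:1 to 4.8 dB above → -19.2 dB.
Stage 3: below threshold (-19.2 ≤ -6); passes unchanged; output -19.2 dB.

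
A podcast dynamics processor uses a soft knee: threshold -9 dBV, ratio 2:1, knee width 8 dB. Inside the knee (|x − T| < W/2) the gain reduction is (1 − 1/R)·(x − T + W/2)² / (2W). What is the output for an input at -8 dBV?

x − T + W/2 = -8 − (-9) + 4 = 5.
GR = (1 − 1/2) × 5² / 16 = 0.5 × 25 / 16 = 0.78125 dB.
Output = -8 − 0.78125 = -8.78125 dBV.

-8.78125 dBV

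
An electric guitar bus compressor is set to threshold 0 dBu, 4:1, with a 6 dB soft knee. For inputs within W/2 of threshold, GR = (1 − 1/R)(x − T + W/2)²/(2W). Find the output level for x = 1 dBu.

x − T + W/2 = 1 − 0 + 3 = 4.
GR = (1 − 1/4) × 4² / 12 = 0.75 × 16 / 12 = 1 dB.
Output = 1 − 1 = 0 dBu.

0 dBu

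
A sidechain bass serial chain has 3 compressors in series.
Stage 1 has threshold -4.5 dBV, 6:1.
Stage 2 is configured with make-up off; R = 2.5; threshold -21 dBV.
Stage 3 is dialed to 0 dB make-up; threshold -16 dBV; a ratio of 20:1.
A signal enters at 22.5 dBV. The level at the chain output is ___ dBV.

Stage 1: 27 dB above -4.5 dBV, reduced 6:1 to 4.5 dB above → 0 dBV.
Stage 2: 0 dBV is 21 dB over -21 dBV; at 2.5:1 that becomes 8.4 dB over, giving -12.6 dBV.
Stage 3: 3.4 dB above -16 dBV, reduced 20:1 to 0.17 dB above → -15.83 dBV.

-15.83 dBV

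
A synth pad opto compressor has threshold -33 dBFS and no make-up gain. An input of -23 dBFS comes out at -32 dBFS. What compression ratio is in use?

Input overshoot = -23 − (-33) = 10 dB; output overshoot = -32 − (-33) = 1 dB.
Ratio = 10 / 1 = 10.

10:1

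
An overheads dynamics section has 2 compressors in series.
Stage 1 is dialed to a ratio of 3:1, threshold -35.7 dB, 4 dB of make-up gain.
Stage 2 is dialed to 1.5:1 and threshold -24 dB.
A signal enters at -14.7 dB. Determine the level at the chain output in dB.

-24.7 dB

Stage 1: overshoot 21 dB → 21/3 = 7 dB → -28.7 dB; +4 dB make-up → -24.7 dB.
Stage 2: -24.7 dB ≤ -24 dB, so stage 2 doesn't engage; output -24.7 dB.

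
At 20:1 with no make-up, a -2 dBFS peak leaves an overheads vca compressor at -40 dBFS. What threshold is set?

Let T be the threshold. Output overshoot = (input overshoot)/R, so -40 − T = (-2 − T)/20.
20·(-40 − T) = -2 − T → 19·T = -800 − (-2) = -798.
T = -798/19 = -42 dBFS.

-42 dBFS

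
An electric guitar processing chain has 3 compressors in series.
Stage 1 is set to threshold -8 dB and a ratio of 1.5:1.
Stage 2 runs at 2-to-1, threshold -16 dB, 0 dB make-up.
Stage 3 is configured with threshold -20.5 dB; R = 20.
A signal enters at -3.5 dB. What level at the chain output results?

-20 dB

Stage 1: 4.5 dB above -8 dB, reduced 1.5:1 to 3 dB above → -5 dB.
Stage 2: overshoot 11 dB → 11/2 = 5.5 dB → -10.5 dB.
Stage 3: overshoot 10 dB → 10/20 = 0.5 dB → -20 dB.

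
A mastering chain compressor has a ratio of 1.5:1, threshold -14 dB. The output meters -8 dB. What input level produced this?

That's 6 dB above the -14 dB threshold.
Undo the ratio: input overshoot = 6 × 1.5 = 9 dB, giving input = -5 dB.

-5 dB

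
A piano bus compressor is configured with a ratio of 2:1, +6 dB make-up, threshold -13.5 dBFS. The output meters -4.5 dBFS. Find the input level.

-7.5 dBFS

Stripping the +6 dB make-up gives -10.5 dBFS at the gain stage.
The compressed level sits -10.5 − (-13.5) = 3 dB over threshold.
Input overshoot = R × output overshoot = 6 dB → input = -13.5 + 6 = -7.5 dBFS.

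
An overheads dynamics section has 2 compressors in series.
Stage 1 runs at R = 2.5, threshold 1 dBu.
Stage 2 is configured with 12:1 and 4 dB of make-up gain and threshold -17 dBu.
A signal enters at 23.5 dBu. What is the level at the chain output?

Stage 1: overshoot 22.5 dB → 22.5/2.5 = 9 dB → 10 dBu.
Stage 2: 10 dBu is 27 dB over -17 dBu; at 12:1 that becomes 2.25 dB over, giving -14.75 dBu; +4 dB make-up → -10.75 dBu.

-10.75 dBu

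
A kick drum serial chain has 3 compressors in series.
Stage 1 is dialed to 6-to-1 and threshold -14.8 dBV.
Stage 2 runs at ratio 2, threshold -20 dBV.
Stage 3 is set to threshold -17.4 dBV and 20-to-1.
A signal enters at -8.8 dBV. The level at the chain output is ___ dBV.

Stage 1: -8.8 dBV is 6 dB over -14.8 dBV; at 6:1 that becomes 1 dB over, giving -13.8 dBV.
Stage 2: 6.2 dB above -20 dBV, reduced 2:1 to 3.1 dB above → -16.9 dBV.
Stage 3: -16.9 dBV is 0.5 dB over -17.4 dBV; at 20:1 that becomes 0.025 dB over, giving -17.375 dBV.

-17.375 dBV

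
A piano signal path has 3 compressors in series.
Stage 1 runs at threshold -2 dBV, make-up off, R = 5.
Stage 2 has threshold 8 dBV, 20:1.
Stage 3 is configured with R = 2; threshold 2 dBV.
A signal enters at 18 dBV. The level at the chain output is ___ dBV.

Stage 1: overshoot 20 dB → 20/5 = 4 dB → 2 dBV.
Stage 2: 2 dBV ≤ 8 dBV, so stage 2 doesn't engage; output 2 dBV.
Stage 3: 2 dBV ≤ 2 dBV, so stage 3 doesn't engage; output 2 dBV.

2 dBV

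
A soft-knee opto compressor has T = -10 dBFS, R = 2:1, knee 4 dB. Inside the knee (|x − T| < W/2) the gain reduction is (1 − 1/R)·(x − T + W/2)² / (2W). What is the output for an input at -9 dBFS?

x − T + W/2 = -9 − (-10) + 2 = 3.
GR = (1 − 1/2) × 3² / 8 = 0.5 × 9 / 8 = 0.5625 dB.
Output = -9 − 0.5625 = -9.5625 dBFS.

-9.5625 dBFS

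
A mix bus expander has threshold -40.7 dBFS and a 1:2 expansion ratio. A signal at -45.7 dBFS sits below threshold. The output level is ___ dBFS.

-50.7 dBFS

The input is 5 dB below the -40.7 dBFS threshold.
A 1:2 expander multiplies undershoot by 2: 5 × 2 = 10 dB below threshold.
Output = -40.7 − 10 = -50.7 dBFS.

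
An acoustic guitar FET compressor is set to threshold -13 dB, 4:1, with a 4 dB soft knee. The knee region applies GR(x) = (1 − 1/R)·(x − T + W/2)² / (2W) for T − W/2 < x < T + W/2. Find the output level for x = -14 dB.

x − T + W/2 = -14 − (-13) + 2 = 1.
GR = (1 − 1/4) × 1² / 8 = 0.75 × 1 / 8 = 0.09375 dB.
Output = -14 − 0.09375 = -14.09375 dB.

-14.09375 dB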